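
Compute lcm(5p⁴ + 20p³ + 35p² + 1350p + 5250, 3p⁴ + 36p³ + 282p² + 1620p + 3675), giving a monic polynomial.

p⁶ + 6p⁵ + 64p⁴ + 480p³ + 1933p² + 15330p + 51450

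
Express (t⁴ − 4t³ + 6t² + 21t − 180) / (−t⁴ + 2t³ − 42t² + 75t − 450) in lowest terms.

Euclidean algorithm in ℚ[t]:
  t⁴ − 4t³ + 6t² + 21t − 180 = (−1)(−t⁴ + 2t³ − 42t² + 75t − 450) + (−2t³ − 36t² + 96t − 630)
  −t⁴ + 2t³ − 42t² + 75t − 450 = ((1/2)t − 10)(−2t³ − 36t² + 96t − 630) + (−450t² + 1350t − 6750)
  −2t³ − 36t² + 96t − 630 = ((1/225)t + 7/75)(−450t² + 1350t − 6750) + (0)
Last nonzero remainder: −450t² + 1350t − 6750. Dividing through by −450 gives the monic gcd t² − 3t + 15.
Cancel t² − 3t + 15 from numerator and denominator to get the reduced form.

(−t² + t + 12)/(t² + t + 30)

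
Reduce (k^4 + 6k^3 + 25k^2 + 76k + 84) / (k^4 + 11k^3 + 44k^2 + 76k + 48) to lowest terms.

(k^2 + k + 14)/(k^2 + 6k + 8)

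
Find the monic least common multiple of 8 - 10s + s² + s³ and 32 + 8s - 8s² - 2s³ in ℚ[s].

By polynomial division,
  s³ + s² - 10s + 8 = (-1/2)(-2s³ - 8s² + 8s + 32) + (-3s² - 6s + 24)
  -2s³ - 8s² + 8s + 32 = ((2/3)s + 4/3)(-3s² - 6s + 24) + (0)
Last nonzero remainder: -3s² - 6s + 24. Dividing through by -3 gives the monic gcd s² + 2s - 8.
Then lcm(f, g) = f·g / gcd(f, g); expanding and making the result monic gives the answer.

16 - 12s - 8s² + 3s³ + s⁴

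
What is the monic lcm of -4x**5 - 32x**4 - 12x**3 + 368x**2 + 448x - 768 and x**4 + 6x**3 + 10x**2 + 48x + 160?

x**7 + 6x**6 - 3x**5 - 18x**4 + 102x**3 - 504x**2 - 1504x + 1920

Repeated division with remainder:
  -4x**5 - 32x**4 - 12x**3 + 368x**2 + 448x - 768 = (-4x - 8)(x**4 + 6x**3 + 10x**2 + 48x + 160) + (76x**3 + 640x**2 + 1472x + 512)
  x**4 + 6x**3 + 10x**2 + 48x + 160 = ((1/76)x - 23/722)(76x**3 + 640x**2 + 1472x + 512) + ((3978/361)x**2 + (31824/361)x + 63648/361)
  76x**3 + 640x**2 + 1472x + 512 = ((13718/1989)x + 5776/1989)((3978/361)x**2 + (31824/361)x + 63648/361) + (0)
Last nonzero remainder: (3978/361)x**2 + (31824/361)x + 63648/361. Dividing through by 3978/361 gives the monic gcd x**2 + 8x + 16.
Then lcm(f, g) = f·g / gcd(f, g); expanding and making the result monic gives the answer.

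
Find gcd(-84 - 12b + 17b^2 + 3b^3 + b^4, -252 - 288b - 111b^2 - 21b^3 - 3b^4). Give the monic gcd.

42 + 27b + 5b^2 + b^3

By polynomial division,
  b^4 + 3b^3 + 17b^2 - 12b - 84 = (-1/3)(-3b^4 - 21b^3 - 111b^2 - 288b - 252) + (-4b^3 - 20b^2 - 108b - 168)
  -3b^4 - 21b^3 - 111b^2 - 288b - 252 = ((3/4)b + 3/2)(-4b^3 - 20b^2 - 108b - 168) + (0)
Last nonzero remainder: -4b^3 - 20b^2 - 108b - 168. Dividing through by -4 gives the monic gcd b^3 + 5b^2 + 27b + 42.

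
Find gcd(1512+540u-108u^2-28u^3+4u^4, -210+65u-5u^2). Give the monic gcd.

42-13u+u^2

By polynomial division,
  4u^4-28u^3-108u^2+540u+1512 = (-(4/5)u^2-(24/5)u-36/5)(-5u^2+65u-210) + (0)
Last nonzero remainder: -5u^2+65u-210. Dividing through by -5 gives the monic gcd u^2-13u+42.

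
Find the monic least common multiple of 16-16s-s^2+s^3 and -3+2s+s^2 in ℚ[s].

48-32s-19s^2+2s^3+s^4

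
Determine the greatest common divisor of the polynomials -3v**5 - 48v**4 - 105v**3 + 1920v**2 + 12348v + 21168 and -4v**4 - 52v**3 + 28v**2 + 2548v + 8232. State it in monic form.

Euclidean algorithm in ℚ[v]:
  -3v**5 - 48v**4 - 105v**3 + 1920v**2 + 12348v + 21168 = ((3/4)v + 9/4)(-4v**4 - 52v**3 + 28v**2 + 2548v + 8232) + (-9v**3 - 54v**2 + 441v + 2646)
  -4v**4 - 52v**3 + 28v**2 + 2548v + 8232 = ((4/9)v + 28/9)(-9v**3 - 54v**2 + 441v + 2646) + (0)
Last nonzero remainder: -9v**3 - 54v**2 + 441v + 2646. Dividing through by -9 gives the monic gcd v**3 + 6v**2 - 49v - 294.

v**3 + 6v**2 - 49v - 294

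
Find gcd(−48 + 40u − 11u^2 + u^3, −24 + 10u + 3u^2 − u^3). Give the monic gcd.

Apply the Euclidean algorithm:
  u^3 − 11u^2 + 40u − 48 = (−1)(−u^3 + 3u^2 + 10u − 24) + (−8u^2 + 50u − 72)
  −u^3 + 3u^2 + 10u − 24 = ((1/8)u + 13/32)(−8u^2 + 50u − 72) + (−(21/16)u + 21/4)
  −8u^2 + 50u − 72 = ((128/21)u − 96/7)(−(21/16)u + 21/4) + (0)
Last nonzero remainder: −(21/16)u + 21/4. Dividing through by −21/16 gives the monic gcd u − 4.

−4 + u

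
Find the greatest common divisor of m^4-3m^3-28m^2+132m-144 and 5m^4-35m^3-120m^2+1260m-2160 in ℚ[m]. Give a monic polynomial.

m^3-m^2-30m+72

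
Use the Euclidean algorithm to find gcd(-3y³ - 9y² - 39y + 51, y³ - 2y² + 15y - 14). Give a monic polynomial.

y - 1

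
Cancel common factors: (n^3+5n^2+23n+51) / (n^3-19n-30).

Repeated division with remainder:
  n^3+5n^2+23n+51 = (n^3-19n-30) + (5n^2+42n+81)
  n^3-19n-30 = ((1/5)n-42/25)(5n^2+42n+81) + ((884/25)n+2652/25)
  5n^2+42n+81 = ((125/884)n+675/884)((884/25)n+2652/25) + (0)
Last nonzero remainder: (884/25)n+2652/25. Dividing through by 884/25 gives the monic gcd n+3.
Cancel n+3 from numerator and denominator to get the reduced form.

(n^2+2n+17)/(n^2-3n-10)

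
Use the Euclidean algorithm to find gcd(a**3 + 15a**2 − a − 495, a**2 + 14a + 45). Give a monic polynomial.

a + 9

Euclidean algorithm in ℚ[a]:
  a**3 + 15a**2 − a − 495 = (a + 1)(a**2 + 14a + 45) + (−60a − 540)
  a**2 + 14a + 45 = (−(1/60)a − 1/12)(−60a − 540) + (0)
Last nonzero remainder: −60a − 540. Dividing through by −60 gives the monic gcd a + 9.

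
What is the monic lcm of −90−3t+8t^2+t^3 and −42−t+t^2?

630−69t−59t^2+t^3+t^4

Apply the Euclidean algorithm:
  t^3+8t^2−3t−90 = (t+9)(t^2−t−42) + (48t+288)
  t^2−t−42 = ((1/48)t−7/48)(48t+288) + (0)
Last nonzero remainder: 48t+288. Dividing through by 48 gives the monic gcd t+6.
Then lcm(f, g) = f·g / gcd(f, g); expanding and making the result monic gives the answer.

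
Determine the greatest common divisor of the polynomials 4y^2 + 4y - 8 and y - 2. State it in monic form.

Repeated division with remainder:
  4y^2 + 4y - 8 = (4y + 12)(y - 2) + (16)
  y - 2 = ((1/16)y - 1/8)(16) + (0)
The last nonzero remainder is the constant 16, so the polynomials are coprime and gcd = 1.

1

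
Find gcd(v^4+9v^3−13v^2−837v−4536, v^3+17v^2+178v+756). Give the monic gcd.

Euclidean algorithm in ℚ[v]:
  v^4+9v^3−13v^2−837v−4536 = (v−8)(v^3+17v^2+178v+756) + (−55v^2−169v+1512)
  v^3+17v^2+178v+756 = (−(1/55)v−766/3025)(−55v^2−169v+1512) + ((492156/3025)v+3445092/3025)
  −55v^2−169v+1512 = (−(166375/492156)v+6050/4557)((492156/3025)v+3445092/3025) + (0)
Last nonzero remainder: (492156/3025)v+3445092/3025. Dividing through by 492156/3025 gives the monic gcd v+7.

v+7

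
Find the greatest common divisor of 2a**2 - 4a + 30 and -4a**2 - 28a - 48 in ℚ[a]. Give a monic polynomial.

Repeated division with remainder:
  2a**2 - 4a + 30 = (-1/2)(-4a**2 - 28a - 48) + (-18a + 6)
  -4a**2 - 28a - 48 = ((2/9)a + 44/27)(-18a + 6) + (-520/9)
  -18a + 6 = ((81/260)a - 27/260)(-520/9) + (0)
The last nonzero remainder is the constant -520/9, so the polynomials are coprime and gcd = 1.

1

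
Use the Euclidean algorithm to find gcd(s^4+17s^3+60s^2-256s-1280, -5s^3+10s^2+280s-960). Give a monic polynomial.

s^2+4s-32

By polynomial division,
  s^4+17s^3+60s^2-256s-1280 = (-(1/5)s-19/5)(-5s^3+10s^2+280s-960) + (154s^2+616s-4928)
  -5s^3+10s^2+280s-960 = (-(5/154)s+15/77)(154s^2+616s-4928) + (0)
Last nonzero remainder: 154s^2+616s-4928. Dividing through by 154 gives the monic gcd s^2+4s-32.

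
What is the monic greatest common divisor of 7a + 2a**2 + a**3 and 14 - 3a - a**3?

7 + 2a + a**2

Repeated division with remainder:
  a**3 + 2a**2 + 7a = (-1)(-a**3 - 3a + 14) + (2a**2 + 4a + 14)
  -a**3 - 3a + 14 = (-(1/2)a + 1)(2a**2 + 4a + 14) + (0)
Last nonzero remainder: 2a**2 + 4a + 14. Dividing through by 2 gives the monic gcd a**2 + 2a + 7.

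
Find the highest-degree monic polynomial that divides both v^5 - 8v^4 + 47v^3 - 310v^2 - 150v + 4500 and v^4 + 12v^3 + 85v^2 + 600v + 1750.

Euclidean algorithm in ℚ[v]:
  v^5 - 8v^4 + 47v^3 - 310v^2 - 150v + 4500 = (v - 20)(v^4 + 12v^3 + 85v^2 + 600v + 1750) + (202v^3 + 790v^2 + 10100v + 39500)
  v^4 + 12v^3 + 85v^2 + 600v + 1750 = ((1/202)v + 817/20402)(202v^3 + 790v^2 + 10100v + 39500) + ((34320/10201)v^2 + 1716000/10201)
  202v^3 + 790v^2 + 10100v + 39500 = ((1030301/17160)v + 805879/3432)((34320/10201)v^2 + 1716000/10201) + (0)
Last nonzero remainder: (34320/10201)v^2 + 1716000/10201. Dividing through by 34320/10201 gives the monic gcd v^2 + 50.

v^2 + 50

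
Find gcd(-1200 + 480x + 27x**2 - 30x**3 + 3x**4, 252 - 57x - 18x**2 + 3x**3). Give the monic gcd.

4 + x

Apply the Euclidean algorithm:
  3x**4 - 30x**3 + 27x**2 + 480x - 1200 = (x - 4)(3x**3 - 18x**2 - 57x + 252) + (12x**2 - 192)
  3x**3 - 18x**2 - 57x + 252 = ((1/4)x - 3/2)(12x**2 - 192) + (-9x - 36)
  12x**2 - 192 = (-(4/3)x + 16/3)(-9x - 36) + (0)
Last nonzero remainder: -9x - 36. Dividing through by -9 gives the monic gcd x + 4.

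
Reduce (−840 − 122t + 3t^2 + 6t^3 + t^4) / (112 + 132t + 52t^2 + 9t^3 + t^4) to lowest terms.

Euclidean algorithm in ℚ[t]:
  t^4 + 6t^3 + 3t^2 − 122t − 840 = (t^4 + 9t^3 + 52t^2 + 132t + 112) + (−3t^3 − 49t^2 − 254t − 952)
  t^4 + 9t^3 + 52t^2 + 132t + 112 = (−(1/3)t + 22/9)(−3t^3 − 49t^2 − 254t − 952) + ((784/9)t^2 + (3920/9)t + 21952/9)
  −3t^3 − 49t^2 − 254t − 952 = (−(27/784)t − 153/392)((784/9)t^2 + (3920/9)t + 21952/9) + (0)
Last nonzero remainder: (784/9)t^2 + (3920/9)t + 21952/9. Dividing through by 784/9 gives the monic gcd t^2 + 5t + 28.
Cancel t^2 + 5t + 28 from numerator and denominator to get the reduced form.

(−30 + t + t^2)/(4 + 4t + t^2)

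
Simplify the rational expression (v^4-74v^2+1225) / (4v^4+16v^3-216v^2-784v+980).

By polynomial division,
  v^4-74v^2+1225 = (1/4)(4v^4+16v^3-216v^2-784v+980) + (-4v^3-20v^2+196v+980)
  4v^4+16v^3-216v^2-784v+980 = (-v+1)(-4v^3-20v^2+196v+980) + (0)
Last nonzero remainder: -4v^3-20v^2+196v+980. Dividing through by -4 gives the monic gcd v^3+5v^2-49v-245.
Cancel v^3+5v^2-49v-245 from numerator and denominator to get the reduced form.

(v-5)/(4v-4)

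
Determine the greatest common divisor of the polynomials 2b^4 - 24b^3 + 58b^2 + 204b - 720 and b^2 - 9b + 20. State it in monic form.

b^2 - 9b + 20

Apply the Euclidean algorithm:
  2b^4 - 24b^3 + 58b^2 + 204b - 720 = (2b^2 - 6b - 36)(b^2 - 9b + 20) + (0)
The last nonzero remainder b^2 - 9b + 20 is already monic.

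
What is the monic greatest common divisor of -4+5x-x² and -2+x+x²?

-1+x

Apply the Euclidean algorithm:
  -x²+5x-4 = (-1)(x²+x-2) + (6x-6)
  x²+x-2 = ((1/6)x+1/3)(6x-6) + (0)
Last nonzero remainder: 6x-6. Dividing through by 6 gives the monic gcd x-1.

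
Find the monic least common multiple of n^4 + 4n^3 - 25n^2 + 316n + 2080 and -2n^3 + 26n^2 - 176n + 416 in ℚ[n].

n^5 - 41n^3 + 416n^2 + 816n - 8320

Apply the Euclidean algorithm:
  n^4 + 4n^3 - 25n^2 + 316n + 2080 = (-(1/2)n - 17/2)(-2n^3 + 26n^2 - 176n + 416) + (108n^2 - 972n + 5616)
  -2n^3 + 26n^2 - 176n + 416 = (-(1/54)n + 2/27)(108n^2 - 972n + 5616) + (0)
Last nonzero remainder: 108n^2 - 972n + 5616. Dividing through by 108 gives the monic gcd n^2 - 9n + 52.
Then lcm(f, g) = f·g / gcd(f, g); expanding and making the result monic gives the answer.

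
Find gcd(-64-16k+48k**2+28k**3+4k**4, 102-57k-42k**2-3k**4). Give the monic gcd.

-2+k+k**2

Repeated division with remainder:
  4k**4+28k**3+48k**2-16k-64 = (-4/3)(-3k**4-42k**2-57k+102) + (28k**3-8k**2-92k+72)
  -3k**4-42k**2-57k+102 = (-(3/28)k-3/98)(28k**3-8k**2-92k+72) + (-(2553/49)k**2-(2553/49)k+5106/49)
  28k**3-8k**2-92k+72 = (-(1372/2553)k+588/851)(-(2553/49)k**2-(2553/49)k+5106/49) + (0)
Last nonzero remainder: -(2553/49)k**2-(2553/49)k+5106/49. Dividing through by -2553/49 gives the monic gcd k**2+k-2.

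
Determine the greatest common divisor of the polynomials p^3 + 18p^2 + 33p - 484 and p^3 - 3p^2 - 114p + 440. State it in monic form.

p^2 + 7p - 44

By polynomial division,
  p^3 + 18p^2 + 33p - 484 = (p^3 - 3p^2 - 114p + 440) + (21p^2 + 147p - 924)
  p^3 - 3p^2 - 114p + 440 = ((1/21)p - 10/21)(21p^2 + 147p - 924) + (0)
Last nonzero remainder: 21p^2 + 147p - 924. Dividing through by 21 gives the monic gcd p^2 + 7p - 44.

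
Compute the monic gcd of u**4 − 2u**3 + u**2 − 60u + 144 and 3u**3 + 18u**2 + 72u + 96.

Repeated division with remainder:
  u**4 − 2u**3 + u**2 − 60u + 144 = ((1/3)u − 8/3)(3u**3 + 18u**2 + 72u + 96) + (25u**2 + 100u + 400)
  3u**3 + 18u**2 + 72u + 96 = ((3/25)u + 6/25)(25u**2 + 100u + 400) + (0)
Last nonzero remainder: 25u**2 + 100u + 400. Dividing through by 25 gives the monic gcd u**2 + 4u + 16.

u**2 + 4u + 16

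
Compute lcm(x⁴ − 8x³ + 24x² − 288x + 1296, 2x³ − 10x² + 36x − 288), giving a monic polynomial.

x⁶ − 7x⁵ + 40x⁴ − 456x³ + 1584x² − 5616x + 31104

Repeated division with remainder:
  x⁴ − 8x³ + 24x² − 288x + 1296 = ((1/2)x − 3/2)(2x³ − 10x² + 36x − 288) + (−9x² − 90x + 864)
  2x³ − 10x² + 36x − 288 = (−(2/9)x + 10/3)(−9x² − 90x + 864) + (528x − 3168)
  −9x² − 90x + 864 = (−(3/176)x − 3/11)(528x − 3168) + (0)
Last nonzero remainder: 528x − 3168. Dividing through by 528 gives the monic gcd x − 6.
Then lcm(f, g) = f·g / gcd(f, g); expanding and making the result monic gives the answer.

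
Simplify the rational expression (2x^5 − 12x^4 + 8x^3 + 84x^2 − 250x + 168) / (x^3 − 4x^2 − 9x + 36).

By polynomial division,
  2x^5 − 12x^4 + 8x^3 + 84x^2 − 250x + 168 = (2x^2 − 4x + 10)(x^3 − 4x^2 − 9x + 36) + (16x^2 − 16x − 192)
  x^3 − 4x^2 − 9x + 36 = ((1/16)x − 3/16)(16x^2 − 16x − 192) + (0)
Last nonzero remainder: 16x^2 − 16x − 192. Dividing through by 16 gives the monic gcd x^2 − x − 12.
Cancel x^2 − x − 12 from numerator and denominator to get the reduced form.

(2x^3 − 10x^2 + 22x − 14)/(x − 3)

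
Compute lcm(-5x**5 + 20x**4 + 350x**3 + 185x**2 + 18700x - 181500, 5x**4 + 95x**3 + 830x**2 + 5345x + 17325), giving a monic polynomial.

x**7 + 12x**6 - 71x**5 - 1409x**4 - 8742x**3 - 25871x**2 + 345180x + 2286900

Apply the Euclidean algorithm:
  -5x**5 + 20x**4 + 350x**3 + 185x**2 + 18700x - 181500 = (-x + 23)(5x**4 + 95x**3 + 830x**2 + 5345x + 17325) + (-1005x**3 - 13560x**2 - 86910x - 579975)
  5x**4 + 95x**3 + 830x**2 + 5345x + 17325 = (-(1/201)x - 123/4489)(-1005x**3 - 13560x**2 - 86910x - 579975) + ((117000/4489)x**2 + (351000/4489)x + 6435000/4489)
  -1005x**3 - 13560x**2 - 86910x - 579975 = (-(300763/7800)x - 3155767/7800)((117000/4489)x**2 + (351000/4489)x + 6435000/4489) + (0)
Last nonzero remainder: (117000/4489)x**2 + (351000/4489)x + 6435000/4489. Dividing through by 117000/4489 gives the monic gcd x**2 + 3x + 55.
Then lcm(f, g) = f·g / gcd(f, g); expanding and making the result monic gives the answer.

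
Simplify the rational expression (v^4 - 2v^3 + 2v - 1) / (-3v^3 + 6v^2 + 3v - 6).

(-v^2 + 2v - 1)/(3v - 6)

Repeated division with remainder:
  v^4 - 2v^3 + 2v - 1 = (-(1/3)v)(-3v^3 + 6v^2 + 3v - 6) + (v^2 - 1)
  -3v^3 + 6v^2 + 3v - 6 = (-3v + 6)(v^2 - 1) + (0)
The last nonzero remainder v^2 - 1 is already monic.
Cancel v^2 - 1 from numerator and denominator to get the reduced form.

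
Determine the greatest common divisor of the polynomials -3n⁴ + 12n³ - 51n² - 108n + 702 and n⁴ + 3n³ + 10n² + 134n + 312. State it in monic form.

n³ - n² + 14n + 78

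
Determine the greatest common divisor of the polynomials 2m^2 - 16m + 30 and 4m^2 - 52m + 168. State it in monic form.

1

Euclidean algorithm in ℚ[m]:
  2m^2 - 16m + 30 = (1/2)(4m^2 - 52m + 168) + (10m - 54)
  4m^2 - 52m + 168 = ((2/5)m - 76/25)(10m - 54) + (96/25)
  10m - 54 = ((125/48)m - 225/16)(96/25) + (0)
The last nonzero remainder is the constant 96/25, so the polynomials are coprime and gcd = 1.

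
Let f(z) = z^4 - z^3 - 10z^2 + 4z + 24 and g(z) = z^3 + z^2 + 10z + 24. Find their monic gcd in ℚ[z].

z + 2

Apply the Euclidean algorithm:
  z^4 - z^3 - 10z^2 + 4z + 24 = (z - 2)(z^3 + z^2 + 10z + 24) + (-18z^2 + 72)
  z^3 + z^2 + 10z + 24 = (-(1/18)z - 1/18)(-18z^2 + 72) + (14z + 28)
  -18z^2 + 72 = (-(9/7)z + 18/7)(14z + 28) + (0)
Last nonzero remainder: 14z + 28. Dividing through by 14 gives the monic gcd z + 2.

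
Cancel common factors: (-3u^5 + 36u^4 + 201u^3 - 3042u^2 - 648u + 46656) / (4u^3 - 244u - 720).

Euclidean algorithm in ℚ[u]:
  -3u^5 + 36u^4 + 201u^3 - 3042u^2 - 648u + 46656 = (-(3/4)u^2 + 9u + 9/2)(4u^3 - 244u - 720) + (-1386u^2 + 6930u + 49896)
  4u^3 - 244u - 720 = (-(2/693)u - 10/693)(-1386u^2 + 6930u + 49896) + (0)
Last nonzero remainder: -1386u^2 + 6930u + 49896. Dividing through by -1386 gives the monic gcd u^2 - 5u - 36.
Cancel u^2 - 5u - 36 from numerator and denominator to get the reduced form.

(-3u^3 + 21u^2 + 198u - 1296)/(4u + 20)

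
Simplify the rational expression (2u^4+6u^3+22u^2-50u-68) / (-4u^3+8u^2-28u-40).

Euclidean algorithm in ℚ[u]:
  2u^4+6u^3+22u^2-50u-68 = (-(1/2)u-5/2)(-4u^3+8u^2-28u-40) + (28u^2-140u-168)
  -4u^3+8u^2-28u-40 = (-(1/7)u-3/7)(28u^2-140u-168) + (-112u-112)
  28u^2-140u-168 = (-(1/4)u+3/2)(-112u-112) + (0)
Last nonzero remainder: -112u-112. Dividing through by -112 gives the monic gcd u+1.
Cancel u+1 from numerator and denominator to get the reduced form.

(-u^3-2u^2-9u+34)/(2u^2-6u+20)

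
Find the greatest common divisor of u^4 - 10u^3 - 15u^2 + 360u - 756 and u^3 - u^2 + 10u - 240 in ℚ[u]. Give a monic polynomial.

u - 6

Repeated division with remainder:
  u^4 - 10u^3 - 15u^2 + 360u - 756 = (u - 9)(u^3 - u^2 + 10u - 240) + (-34u^2 + 690u - 2916)
  u^3 - u^2 + 10u - 240 = (-(1/34)u - 164/289)(-34u^2 + 690u - 2916) + ((91264/289)u - 547584/289)
  -34u^2 + 690u - 2916 = (-(4913/45632)u + 70227/45632)((91264/289)u - 547584/289) + (0)
Last nonzero remainder: (91264/289)u - 547584/289. Dividing through by 91264/289 gives the monic gcd u - 6.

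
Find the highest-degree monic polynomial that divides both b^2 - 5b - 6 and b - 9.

Apply the Euclidean algorithm:
  b^2 - 5b - 6 = (b + 4)(b - 9) + (30)
  b - 9 = ((1/30)b - 3/10)(30) + (0)
The last nonzero remainder is the constant 30, so the polynomials are coprime and gcd = 1.

1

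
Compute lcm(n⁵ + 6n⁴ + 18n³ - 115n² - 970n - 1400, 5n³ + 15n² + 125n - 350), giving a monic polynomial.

By polynomial division,
  n⁵ + 6n⁴ + 18n³ - 115n² - 970n - 1400 = ((1/5)n² + (3/5)n - 16/5)(5n³ + 15n² + 125n - 350) + (-72n² - 360n - 2520)
  5n³ + 15n² + 125n - 350 = (-(5/72)n + 5/36)(-72n² - 360n - 2520) + (0)
Last nonzero remainder: -72n² - 360n - 2520. Dividing through by -72 gives the monic gcd n² + 5n + 35.
Then lcm(f, g) = f·g / gcd(f, g); expanding and making the result monic gives the answer.

n⁶ + 4n⁵ + 6n⁴ - 151n³ - 740n² + 540n + 2800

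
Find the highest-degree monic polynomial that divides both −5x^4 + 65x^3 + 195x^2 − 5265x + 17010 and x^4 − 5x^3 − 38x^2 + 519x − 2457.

Repeated division with remainder:
  −5x^4 + 65x^3 + 195x^2 − 5265x + 17010 = (−5)(x^4 − 5x^3 − 38x^2 + 519x − 2457) + (40x^3 + 5x^2 − 2670x + 4725)
  x^4 − 5x^3 − 38x^2 + 519x − 2457 = ((1/40)x − 41/320)(40x^3 + 5x^2 − 2670x + 4725) + ((1881/64)x^2 + (1881/32)x − 118503/64)
  40x^3 + 5x^2 − 2670x + 4725 = ((2560/1881)x − 1600/627)((1881/64)x^2 + (1881/32)x − 118503/64) + (0)
Last nonzero remainder: (1881/64)x^2 + (1881/32)x − 118503/64. Dividing through by 1881/64 gives the monic gcd x^2 + 2x − 63.

x^2 + 2x − 63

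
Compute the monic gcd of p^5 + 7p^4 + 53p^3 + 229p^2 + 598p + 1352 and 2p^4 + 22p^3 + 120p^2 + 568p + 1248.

By polynomial division,
  p^5 + 7p^4 + 53p^3 + 229p^2 + 598p + 1352 = ((1/2)p - 2)(2p^4 + 22p^3 + 120p^2 + 568p + 1248) + (37p^3 + 185p^2 + 1110p + 3848)
  2p^4 + 22p^3 + 120p^2 + 568p + 1248 = ((2/37)p + 12/37)(37p^3 + 185p^2 + 1110p + 3848) + (0)
Last nonzero remainder: 37p^3 + 185p^2 + 1110p + 3848. Dividing through by 37 gives the monic gcd p^3 + 5p^2 + 30p + 104.

p^3 + 5p^2 + 30p + 104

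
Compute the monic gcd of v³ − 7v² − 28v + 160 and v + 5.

v + 5

Repeated division with remainder:
  v³ − 7v² − 28v + 160 = (v² − 12v + 32)(v + 5) + (0)
The last nonzero remainder v + 5 is already monic.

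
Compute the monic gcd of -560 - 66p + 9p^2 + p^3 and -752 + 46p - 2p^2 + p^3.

Repeated division with remainder:
  p^3 + 9p^2 - 66p - 560 = (p^3 - 2p^2 + 46p - 752) + (11p^2 - 112p + 192)
  p^3 - 2p^2 + 46p - 752 = ((1/11)p + 90/121)(11p^2 - 112p + 192) + ((13534/121)p - 108272/121)
  11p^2 - 112p + 192 = ((1331/13534)p - 1452/6767)((13534/121)p - 108272/121) + (0)
Last nonzero remainder: (13534/121)p - 108272/121. Dividing through by 13534/121 gives the monic gcd p - 8.

-8 + p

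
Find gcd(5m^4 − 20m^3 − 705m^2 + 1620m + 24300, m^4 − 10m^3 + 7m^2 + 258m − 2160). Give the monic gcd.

m^2 − 3m − 54

Apply the Euclidean algorithm:
  5m^4 − 20m^3 − 705m^2 + 1620m + 24300 = (5)(m^4 − 10m^3 + 7m^2 + 258m − 2160) + (30m^3 − 740m^2 + 330m + 35100)
  m^4 − 10m^3 + 7m^2 + 258m − 2160 = ((1/30)m + 22/45)(30m^3 − 740m^2 + 330m + 35100) + ((3220/9)m^2 − (3220/3)m − 19320)
  30m^3 − 740m^2 + 330m + 35100 = ((27/322)m − 585/322)((3220/9)m^2 − (3220/3)m − 19320) + (0)
Last nonzero remainder: (3220/9)m^2 − (3220/3)m − 19320. Dividing through by 3220/9 gives the monic gcd m^2 − 3m − 54.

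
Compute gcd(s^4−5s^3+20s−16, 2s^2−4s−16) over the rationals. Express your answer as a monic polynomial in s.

Repeated division with remainder:
  s^4−5s^3+20s−16 = ((1/2)s^2−(3/2)s+1)(2s^2−4s−16) + (0)
Last nonzero remainder: 2s^2−4s−16. Dividing through by 2 gives the monic gcd s^2−2s−8.

s^2−2s−8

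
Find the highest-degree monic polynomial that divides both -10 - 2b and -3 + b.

Repeated division with remainder:
  -2b - 10 = (-2)(b - 3) + (-16)
  b - 3 = (-(1/16)b + 3/16)(-16) + (0)
The last nonzero remainder is the constant -16, so the polynomials are coprime and gcd = 1.

1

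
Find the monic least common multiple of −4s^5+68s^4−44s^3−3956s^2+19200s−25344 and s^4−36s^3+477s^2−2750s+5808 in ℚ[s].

s^7−34s^6+366s^5−320s^4−20887s^3+153210s^2−424512s+418176

Repeated division with remainder:
  −4s^5+68s^4−44s^3−3956s^2+19200s−25344 = (−4s−76)(s^4−36s^3+477s^2−2750s+5808) + (−872s^3+21296s^2−166568s+416064)
  s^4−36s^3+477s^2−2750s+5808 = (−(1/872)s+631/47524)(−872s^3+21296s^2−166568s+416064) + ((38304/11881)s^2−(727776/11881)s+3370752/11881)
  −872s^3+21296s^2−166568s+416064 = (−(1295029/4788)s+2340557/1596)((38304/11881)s^2−(727776/11881)s+3370752/11881) + (0)
Last nonzero remainder: (38304/11881)s^2−(727776/11881)s+3370752/11881. Dividing through by 38304/11881 gives the monic gcd s^2−19s+88.
Then lcm(f, g) = f·g / gcd(f, g); expanding and making the result monic gives the answer.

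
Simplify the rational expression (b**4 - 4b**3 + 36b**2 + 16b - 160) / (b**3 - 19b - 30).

By polynomial division,
  b**4 - 4b**3 + 36b**2 + 16b - 160 = (b - 4)(b**3 - 19b - 30) + (55b**2 - 30b - 280)
  b**3 - 19b - 30 = ((1/55)b + 6/605)(55b**2 - 30b - 280) + (-(1647/121)b - 3294/121)
  55b**2 - 30b - 280 = (-(6655/1647)b + 16940/1647)(-(1647/121)b - 3294/121) + (0)
Last nonzero remainder: -(1647/121)b - 3294/121. Dividing through by -1647/121 gives the monic gcd b + 2.
Cancel b + 2 from numerator and denominator to get the reduced form.

(b**3 - 6b**2 + 48b - 80)/(b**2 - 2b - 15)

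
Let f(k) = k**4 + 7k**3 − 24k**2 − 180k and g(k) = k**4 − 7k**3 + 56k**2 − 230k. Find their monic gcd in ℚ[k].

By polynomial division,
  k**4 + 7k**3 − 24k**2 − 180k = (k**4 − 7k**3 + 56k**2 − 230k) + (14k**3 − 80k**2 + 50k)
  k**4 − 7k**3 + 56k**2 − 230k = ((1/14)k − 9/98)(14k**3 − 80k**2 + 50k) + ((2209/49)k**2 − (11045/49)k)
  14k**3 − 80k**2 + 50k = ((686/2209)k − 490/2209)((2209/49)k**2 − (11045/49)k) + (0)
Last nonzero remainder: (2209/49)k**2 − (11045/49)k. Dividing through by 2209/49 gives the monic gcd k**2 − 5k.

k**2 − 5k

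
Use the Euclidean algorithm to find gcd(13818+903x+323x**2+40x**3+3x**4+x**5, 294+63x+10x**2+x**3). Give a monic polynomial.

294+63x+10x**2+x**3

Euclidean algorithm in ℚ[x]:
  x**5+3x**4+40x**3+323x**2+903x+13818 = (x**2−7x+47)(x**3+10x**2+63x+294) + (0)
The last nonzero remainder x**3+10x**2+63x+294 is already monic.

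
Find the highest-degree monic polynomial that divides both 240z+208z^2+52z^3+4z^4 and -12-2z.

6+z

Apply the Euclidean algorithm:
  4z^4+52z^3+208z^2+240z = (-2z^3-14z^2-20z)(-2z-12) + (0)
Last nonzero remainder: -2z-12. Dividing through by -2 gives the monic gcd z+6.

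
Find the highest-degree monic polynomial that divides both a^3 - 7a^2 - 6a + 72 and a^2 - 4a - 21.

a + 3

Repeated division with remainder:
  a^3 - 7a^2 - 6a + 72 = (a - 3)(a^2 - 4a - 21) + (3a + 9)
  a^2 - 4a - 21 = ((1/3)a - 7/3)(3a + 9) + (0)
Last nonzero remainder: 3a + 9. Dividing through by 3 gives the monic gcd a + 3.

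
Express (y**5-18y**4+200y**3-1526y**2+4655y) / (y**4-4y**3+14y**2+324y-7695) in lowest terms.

(y**3-14y**2+49y)/(y**2-81)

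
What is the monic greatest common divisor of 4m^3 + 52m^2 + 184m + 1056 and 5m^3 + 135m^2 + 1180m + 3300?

m + 11

Euclidean algorithm in ℚ[m]:
  4m^3 + 52m^2 + 184m + 1056 = (4/5)(5m^3 + 135m^2 + 1180m + 3300) + (−56m^2 − 760m − 1584)
  5m^3 + 135m^2 + 1180m + 3300 = (−(5/56)m − 235/196)(−56m^2 − 760m − 1584) + ((6240/49)m + 68640/49)
  −56m^2 − 760m − 1584 = (−(343/780)m − 147/130)((6240/49)m + 68640/49) + (0)
Last nonzero remainder: (6240/49)m + 68640/49. Dividing through by 6240/49 gives the monic gcd m + 11.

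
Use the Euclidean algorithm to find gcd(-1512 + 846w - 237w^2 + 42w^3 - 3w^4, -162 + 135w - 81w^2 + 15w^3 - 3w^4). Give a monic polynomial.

Apply the Euclidean algorithm:
  -3w^4 + 42w^3 - 237w^2 + 846w - 1512 = (-3w^4 + 15w^3 - 81w^2 + 135w - 162) + (27w^3 - 156w^2 + 711w - 1350)
  -3w^4 + 15w^3 - 81w^2 + 135w - 162 = (-(1/9)w - 7/81)(27w^3 - 156w^2 + 711w - 1350) + (-(418/27)w^2 + (418/9)w - 836/3)
  27w^3 - 156w^2 + 711w - 1350 = (-(729/418)w + 2025/418)(-(418/27)w^2 + (418/9)w - 836/3) + (0)
Last nonzero remainder: -(418/27)w^2 + (418/9)w - 836/3. Dividing through by -418/27 gives the monic gcd w^2 - 3w + 18.

18 - 3w + w^2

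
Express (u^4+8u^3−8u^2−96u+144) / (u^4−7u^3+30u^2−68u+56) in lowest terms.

(u^2+12u+36)/(u^2−3u+14)

By polynomial division,
  u^4+8u^3−8u^2−96u+144 = (u^4−7u^3+30u^2−68u+56) + (15u^3−38u^2−28u+88)
  u^4−7u^3+30u^2−68u+56 = ((1/15)u−67/225)(15u^3−38u^2−28u+88) + ((4624/225)u^2−(18496/225)u+18496/225)
  15u^3−38u^2−28u+88 = ((3375/4624)u+2475/2312)((4624/225)u^2−(18496/225)u+18496/225) + (0)
Last nonzero remainder: (4624/225)u^2−(18496/225)u+18496/225. Dividing through by 4624/225 gives the monic gcd u^2−4u+4.
Cancel u^2−4u+4 from numerator and denominator to get the reduced form.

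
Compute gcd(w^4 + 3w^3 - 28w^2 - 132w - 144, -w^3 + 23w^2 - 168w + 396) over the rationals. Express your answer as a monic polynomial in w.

Repeated division with remainder:
  w^4 + 3w^3 - 28w^2 - 132w - 144 = (-w - 26)(-w^3 + 23w^2 - 168w + 396) + (402w^2 - 4104w + 10152)
  -w^3 + 23w^2 - 168w + 396 = (-(1/402)w + 857/26934)(402w^2 - 4104w + 10152) + (-(54600/4489)w + 327600/4489)
  402w^2 - 4104w + 10152 = (-(300763/9100)w + 632949/4550)(-(54600/4489)w + 327600/4489) + (0)
Last nonzero remainder: -(54600/4489)w + 327600/4489. Dividing through by -54600/4489 gives the monic gcd w - 6.

w - 6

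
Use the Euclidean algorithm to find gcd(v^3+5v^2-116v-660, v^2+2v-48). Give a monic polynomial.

Euclidean algorithm in ℚ[v]:
  v^3+5v^2-116v-660 = (v+3)(v^2+2v-48) + (-74v-516)
  v^2+2v-48 = (-(1/74)v+92/1369)(-74v-516) + (-18240/1369)
  -74v-516 = ((50653/9120)v+58867/1520)(-18240/1369) + (0)
The last nonzero remainder is the constant -18240/1369, so the polynomials are coprime and gcd = 1.

1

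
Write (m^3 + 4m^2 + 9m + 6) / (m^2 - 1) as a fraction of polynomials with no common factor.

Repeated division with remainder:
  m^3 + 4m^2 + 9m + 6 = (m + 4)(m^2 - 1) + (10m + 10)
  m^2 - 1 = ((1/10)m - 1/10)(10m + 10) + (0)
Last nonzero remainder: 10m + 10. Dividing through by 10 gives the monic gcd m + 1.
Cancel m + 1 from numerator and denominator to get the reduced form.

(m^2 + 3m + 6)/(m - 1)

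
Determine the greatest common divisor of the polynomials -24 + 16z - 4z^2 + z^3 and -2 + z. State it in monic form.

-2 + z

Repeated division with remainder:
  z^3 - 4z^2 + 16z - 24 = (z^2 - 2z + 12)(z - 2) + (0)
The last nonzero remainder z - 2 is already monic.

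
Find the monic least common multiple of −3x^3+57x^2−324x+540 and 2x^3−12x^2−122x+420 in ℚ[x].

x^4−12x^3−25x^2+576x−1260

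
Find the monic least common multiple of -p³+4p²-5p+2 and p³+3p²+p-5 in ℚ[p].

p⁵-6p³-2p²+17p-10

By polynomial division,
  -p³+4p²-5p+2 = (-1)(p³+3p²+p-5) + (7p²-4p-3)
  p³+3p²+p-5 = ((1/7)p+25/49)(7p²-4p-3) + ((170/49)p-170/49)
  7p²-4p-3 = ((343/170)p+147/170)((170/49)p-170/49) + (0)
Last nonzero remainder: (170/49)p-170/49. Dividing through by 170/49 gives the monic gcd p-1.
Then lcm(f, g) = f·g / gcd(f, g); expanding and making the result monic gives the answer.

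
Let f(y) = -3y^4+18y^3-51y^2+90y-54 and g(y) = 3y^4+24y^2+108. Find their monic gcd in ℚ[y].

By polynomial division,
  -3y^4+18y^3-51y^2+90y-54 = (-1)(3y^4+24y^2+108) + (18y^3-27y^2+90y+54)
  3y^4+24y^2+108 = ((1/6)y+1/4)(18y^3-27y^2+90y+54) + ((63/4)y^2-(63/2)y+189/2)
  18y^3-27y^2+90y+54 = ((8/7)y+4/7)((63/4)y^2-(63/2)y+189/2) + (0)
Last nonzero remainder: (63/4)y^2-(63/2)y+189/2. Dividing through by 63/4 gives the monic gcd y^2-2y+6.

y^2-2y+6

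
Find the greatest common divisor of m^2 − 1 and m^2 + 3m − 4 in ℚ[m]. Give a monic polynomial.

Apply the Euclidean algorithm:
  m^2 − 1 = (m^2 + 3m − 4) + (−3m + 3)
  m^2 + 3m − 4 = (−(1/3)m − 4/3)(−3m + 3) + (0)
Last nonzero remainder: −3m + 3. Dividing through by −3 gives the monic gcd m − 1.

m − 1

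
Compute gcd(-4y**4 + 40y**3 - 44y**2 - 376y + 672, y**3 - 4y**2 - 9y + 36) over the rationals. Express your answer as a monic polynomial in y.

Euclidean algorithm in ℚ[y]:
  -4y**4 + 40y**3 - 44y**2 - 376y + 672 = (-4y + 24)(y**3 - 4y**2 - 9y + 36) + (16y**2 - 16y - 192)
  y**3 - 4y**2 - 9y + 36 = ((1/16)y - 3/16)(16y**2 - 16y - 192) + (0)
Last nonzero remainder: 16y**2 - 16y - 192. Dividing through by 16 gives the monic gcd y**2 - y - 12.

y**2 - y - 12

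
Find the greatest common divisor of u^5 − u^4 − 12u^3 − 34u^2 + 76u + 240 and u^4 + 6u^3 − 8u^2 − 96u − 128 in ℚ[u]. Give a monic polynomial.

u^2 − 2u − 8

Repeated division with remainder:
  u^5 − u^4 − 12u^3 − 34u^2 + 76u + 240 = (u − 7)(u^4 + 6u^3 − 8u^2 − 96u − 128) + (38u^3 + 6u^2 − 468u − 656)
  u^4 + 6u^3 − 8u^2 − 96u − 128 = ((1/38)u + 111/722)(38u^3 + 6u^2 − 468u − 656) + ((1225/361)u^2 − (2450/361)u − 9800/361)
  38u^3 + 6u^2 − 468u − 656 = ((13718/1225)u + 29602/1225)((1225/361)u^2 − (2450/361)u − 9800/361) + (0)
Last nonzero remainder: (1225/361)u^2 − (2450/361)u − 9800/361. Dividing through by 1225/361 gives the monic gcd u^2 − 2u − 8.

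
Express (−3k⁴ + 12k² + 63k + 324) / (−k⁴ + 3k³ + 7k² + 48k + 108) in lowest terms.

(3k² − 3k − 36)/(k² − 4k − 12)

Apply the Euclidean algorithm:
  −3k⁴ + 12k² + 63k + 324 = (3)(−k⁴ + 3k³ + 7k² + 48k + 108) + (−9k³ − 9k² − 81k)
  −k⁴ + 3k³ + 7k² + 48k + 108 = ((1/9)k − 4/9)(−9k³ − 9k² − 81k) + (12k² + 12k + 108)
  −9k³ − 9k² − 81k = (−(3/4)k)(12k² + 12k + 108) + (0)
Last nonzero remainder: 12k² + 12k + 108. Dividing through by 12 gives the monic gcd k² + k + 9.
Cancel k² + k + 9 from numerator and denominator to get the reduced form.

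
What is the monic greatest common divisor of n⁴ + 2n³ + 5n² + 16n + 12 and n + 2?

n + 2

Repeated division with remainder:
  n⁴ + 2n³ + 5n² + 16n + 12 = (n³ + 5n + 6)(n + 2) + (0)
The last nonzero remainder n + 2 is already monic.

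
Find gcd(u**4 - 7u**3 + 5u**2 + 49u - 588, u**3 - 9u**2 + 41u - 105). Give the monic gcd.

u**2 - 4u + 21

By polynomial division,
  u**4 - 7u**3 + 5u**2 + 49u - 588 = (u + 2)(u**3 - 9u**2 + 41u - 105) + (-18u**2 + 72u - 378)
  u**3 - 9u**2 + 41u - 105 = (-(1/18)u + 5/18)(-18u**2 + 72u - 378) + (0)
Last nonzero remainder: -18u**2 + 72u - 378. Dividing through by -18 gives the monic gcd u**2 - 4u + 21.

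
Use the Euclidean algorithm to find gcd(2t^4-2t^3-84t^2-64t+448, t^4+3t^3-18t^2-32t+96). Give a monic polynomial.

Repeated division with remainder:
  2t^4-2t^3-84t^2-64t+448 = (2)(t^4+3t^3-18t^2-32t+96) + (-8t^3-48t^2+256)
  t^4+3t^3-18t^2-32t+96 = (-(1/8)t+3/8)(-8t^3-48t^2+256) + (0)
Last nonzero remainder: -8t^3-48t^2+256. Dividing through by -8 gives the monic gcd t^3+6t^2-32.

t^3+6t^2-32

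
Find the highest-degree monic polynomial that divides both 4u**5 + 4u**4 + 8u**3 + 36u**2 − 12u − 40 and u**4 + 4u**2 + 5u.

u**3 + 4u + 5

By polynomial division,
  4u**5 + 4u**4 + 8u**3 + 36u**2 − 12u − 40 = (4u + 4)(u**4 + 4u**2 + 5u) + (−8u**3 − 32u − 40)
  u**4 + 4u**2 + 5u = (−(1/8)u)(−8u**3 − 32u − 40) + (0)
Last nonzero remainder: −8u**3 − 32u − 40. Dividing through by −8 gives the monic gcd u**3 + 4u + 5.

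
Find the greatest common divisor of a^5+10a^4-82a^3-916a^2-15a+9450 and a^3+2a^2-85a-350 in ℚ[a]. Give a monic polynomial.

a^2+12a+35

Euclidean algorithm in ℚ[a]:
  a^5+10a^4-82a^3-916a^2-15a+9450 = (a^2+8a-13)(a^3+2a^2-85a-350) + (140a^2+1680a+4900)
  a^3+2a^2-85a-350 = ((1/140)a-1/14)(140a^2+1680a+4900) + (0)
Last nonzero remainder: 140a^2+1680a+4900. Dividing through by 140 gives the monic gcd a^2+12a+35.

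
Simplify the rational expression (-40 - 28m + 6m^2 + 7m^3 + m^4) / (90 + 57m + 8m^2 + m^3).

(-20 - 4m + 5m^2 + m^3)/(45 + 6m + m^2)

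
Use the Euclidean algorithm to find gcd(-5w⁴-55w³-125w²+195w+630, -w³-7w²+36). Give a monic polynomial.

w²+w-6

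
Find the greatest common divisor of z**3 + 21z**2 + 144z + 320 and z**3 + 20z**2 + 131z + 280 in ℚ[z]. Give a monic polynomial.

By polynomial division,
  z**3 + 21z**2 + 144z + 320 = (z**3 + 20z**2 + 131z + 280) + (z**2 + 13z + 40)
  z**3 + 20z**2 + 131z + 280 = (z + 7)(z**2 + 13z + 40) + (0)
The last nonzero remainder z**2 + 13z + 40 is already monic.

z**2 + 13z + 40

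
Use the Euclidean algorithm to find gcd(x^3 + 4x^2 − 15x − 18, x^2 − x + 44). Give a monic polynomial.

1

Repeated division with remainder:
  x^3 + 4x^2 − 15x − 18 = (x + 5)(x^2 − x + 44) + (−54x − 238)
  x^2 − x + 44 = (−(1/54)x + 73/729)(−54x − 238) + (49450/729)
  −54x − 238 = (−(19683/24725)x − 86751/24725)(49450/729) + (0)
The last nonzero remainder is the constant 49450/729, so the polynomials are coprime and gcd = 1.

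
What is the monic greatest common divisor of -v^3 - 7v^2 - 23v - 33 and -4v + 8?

1

By polynomial division,
  -v^3 - 7v^2 - 23v - 33 = ((1/4)v^2 + (9/4)v + 41/4)(-4v + 8) + (-115)
  -4v + 8 = ((4/115)v - 8/115)(-115) + (0)
The last nonzero remainder is the constant -115, so the polynomials are coprime and gcd = 1.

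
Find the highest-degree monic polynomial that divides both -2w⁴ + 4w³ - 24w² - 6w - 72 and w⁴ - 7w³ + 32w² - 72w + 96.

w² - 3w + 12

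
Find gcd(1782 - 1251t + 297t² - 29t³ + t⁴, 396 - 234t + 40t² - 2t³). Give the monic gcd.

-198 + 117t - 20t² + t³

Repeated division with remainder:
  t⁴ - 29t³ + 297t² - 1251t + 1782 = (-(1/2)t + 9/2)(-2t³ + 40t² - 234t + 396) + (0)
Last nonzero remainder: -2t³ + 40t² - 234t + 396. Dividing through by -2 gives the monic gcd t³ - 20t² + 117t - 198.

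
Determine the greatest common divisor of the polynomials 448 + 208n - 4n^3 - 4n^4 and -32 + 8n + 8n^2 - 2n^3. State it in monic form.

-8 - 2n + n^2

Repeated division with remainder:
  -4n^4 - 4n^3 + 208n + 448 = (2n + 10)(-2n^3 + 8n^2 + 8n - 32) + (-96n^2 + 192n + 768)
  -2n^3 + 8n^2 + 8n - 32 = ((1/48)n - 1/24)(-96n^2 + 192n + 768) + (0)
Last nonzero remainder: -96n^2 + 192n + 768. Dividing through by -96 gives the monic gcd n^2 - 2n - 8.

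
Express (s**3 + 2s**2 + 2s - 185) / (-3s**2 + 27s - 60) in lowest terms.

(-s**2 - 7s - 37)/(3s - 12)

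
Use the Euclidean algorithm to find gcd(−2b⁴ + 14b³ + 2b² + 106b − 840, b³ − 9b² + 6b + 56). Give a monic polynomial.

b² − 11b + 28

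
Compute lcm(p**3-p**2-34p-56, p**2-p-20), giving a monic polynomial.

p**4-6p**3-29p**2+114p+280

Euclidean algorithm in ℚ[p]:
  p**3-p**2-34p-56 = (p)(p**2-p-20) + (-14p-56)
  p**2-p-20 = (-(1/14)p+5/14)(-14p-56) + (0)
Last nonzero remainder: -14p-56. Dividing through by -14 gives the monic gcd p+4.
Then lcm(f, g) = f·g / gcd(f, g); expanding and making the result monic gives the answer.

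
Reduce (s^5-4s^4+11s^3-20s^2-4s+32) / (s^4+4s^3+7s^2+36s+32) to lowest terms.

(s^2-4s+4)/(s+4)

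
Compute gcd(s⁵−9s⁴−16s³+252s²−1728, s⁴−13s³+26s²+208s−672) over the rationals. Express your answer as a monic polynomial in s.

By polynomial division,
  s⁵−9s⁴−16s³+252s²−1728 = (s+4)(s⁴−13s³+26s²+208s−672) + (10s³−60s²−160s+960)
  s⁴−13s³+26s²+208s−672 = ((1/10)s−7/10)(10s³−60s²−160s+960) + (0)
Last nonzero remainder: 10s³−60s²−160s+960. Dividing through by 10 gives the monic gcd s³−6s²−16s+96.

s³−6s²−16s+96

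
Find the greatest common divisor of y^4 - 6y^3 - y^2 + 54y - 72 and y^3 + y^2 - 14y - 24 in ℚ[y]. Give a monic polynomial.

y^2 - y - 12

Repeated division with remainder:
  y^4 - 6y^3 - y^2 + 54y - 72 = (y - 7)(y^3 + y^2 - 14y - 24) + (20y^2 - 20y - 240)
  y^3 + y^2 - 14y - 24 = ((1/20)y + 1/10)(20y^2 - 20y - 240) + (0)
Last nonzero remainder: 20y^2 - 20y - 240. Dividing through by 20 gives the monic gcd y^2 - y - 12.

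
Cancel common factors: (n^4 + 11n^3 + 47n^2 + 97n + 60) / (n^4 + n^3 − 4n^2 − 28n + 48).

(n^2 + 6n + 5)/(n^2 − 4n + 4)

Apply the Euclidean algorithm:
  n^4 + 11n^3 + 47n^2 + 97n + 60 = (n^4 + n^3 − 4n^2 − 28n + 48) + (10n^3 + 51n^2 + 125n + 12)
  n^4 + n^3 − 4n^2 − 28n + 48 = ((1/10)n − 41/100)(10n^3 + 51n^2 + 125n + 12) + ((441/100)n^2 + (441/20)n + 1323/25)
  10n^3 + 51n^2 + 125n + 12 = ((1000/441)n + 100/441)((441/100)n^2 + (441/20)n + 1323/25) + (0)
Last nonzero remainder: (441/100)n^2 + (441/20)n + 1323/25. Dividing through by 441/100 gives the monic gcd n^2 + 5n + 12.
Cancel n^2 + 5n + 12 from numerator and denominator to get the reduced form.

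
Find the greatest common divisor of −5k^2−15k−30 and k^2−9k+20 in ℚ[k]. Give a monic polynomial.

By polynomial division,
  −5k^2−15k−30 = (−5)(k^2−9k+20) + (−60k+70)
  k^2−9k+20 = (−(1/60)k+47/360)(−60k+70) + (391/36)
  −60k+70 = (−(2160/391)k+2520/391)(391/36) + (0)
The last nonzero remainder is the constant 391/36, so the polynomials are coprime and gcd = 1.

1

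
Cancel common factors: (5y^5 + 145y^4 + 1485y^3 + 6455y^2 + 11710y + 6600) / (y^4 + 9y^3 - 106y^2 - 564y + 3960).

By polynomial division,
  5y^5 + 145y^4 + 1485y^3 + 6455y^2 + 11710y + 6600 = (5y + 100)(y^4 + 9y^3 - 106y^2 - 564y + 3960) + (1115y^3 + 19875y^2 + 48310y - 389400)
  y^4 + 9y^3 - 106y^2 - 564y + 3960 = ((1/1115)y - 1968/248645)(1115y^3 + 19875y^2 + 48310y - 389400) + ((396900/49729)y^2 + (8334900/49729)y + 43659000/49729)
  1115y^3 + 19875y^2 + 48310y - 389400 = ((11089567/79380)y - 2934011/6615)((396900/49729)y^2 + (8334900/49729)y + 43659000/49729) + (0)
Last nonzero remainder: (396900/49729)y^2 + (8334900/49729)y + 43659000/49729. Dividing through by 396900/49729 gives the monic gcd y^2 + 21y + 110.
Cancel y^2 + 21y + 110 from numerator and denominator to get the reduced form.

(5y^3 + 40y^2 + 95y + 60)/(y^2 - 12y + 36)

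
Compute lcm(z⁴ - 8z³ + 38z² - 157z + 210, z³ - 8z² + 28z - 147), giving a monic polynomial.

By polynomial division,
  z⁴ - 8z³ + 38z² - 157z + 210 = (z)(z³ - 8z² + 28z - 147) + (10z² - 10z + 210)
  z³ - 8z² + 28z - 147 = ((1/10)z - 7/10)(10z² - 10z + 210) + (0)
Last nonzero remainder: 10z² - 10z + 210. Dividing through by 10 gives the monic gcd z² - z + 21.
Then lcm(f, g) = f·g / gcd(f, g); expanding and making the result monic gives the answer.

z⁵ - 15z⁴ + 94z³ - 423z² + 1309z - 1470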